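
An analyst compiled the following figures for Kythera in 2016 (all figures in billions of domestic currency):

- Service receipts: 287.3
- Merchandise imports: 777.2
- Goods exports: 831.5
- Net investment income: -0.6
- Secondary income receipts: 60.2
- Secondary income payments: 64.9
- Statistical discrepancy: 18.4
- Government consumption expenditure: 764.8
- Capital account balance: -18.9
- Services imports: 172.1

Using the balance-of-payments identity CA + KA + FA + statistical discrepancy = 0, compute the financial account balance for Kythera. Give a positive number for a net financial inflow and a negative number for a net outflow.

Goods balance = 831.5 - 777.2 = 54.3
Services balance = 287.3 - 172.1 = 115.2
Trade balance (goods + services) = 54.3 + 115.2 = 169.5
Net primary income = -0.6
Net secondary income = 60.2 - 64.9 = -4.7
Current account = 169.5 + (-0.6) + (-4.7) = 164.2
Financial account = -(164.2 + (-18.9) + 18.4) = -163.7

-163.7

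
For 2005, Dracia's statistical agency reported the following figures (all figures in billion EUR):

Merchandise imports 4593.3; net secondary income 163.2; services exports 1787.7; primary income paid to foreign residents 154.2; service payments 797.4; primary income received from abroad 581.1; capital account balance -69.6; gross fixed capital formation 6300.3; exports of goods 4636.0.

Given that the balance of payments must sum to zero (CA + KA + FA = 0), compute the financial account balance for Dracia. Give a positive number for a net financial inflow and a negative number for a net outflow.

Goods balance = 4636.0 - 4593.3 = 42.7
Services balance = 1787.7 - 797.4 = 990.3
Trade balance (goods + services) = 42.7 + 990.3 = 1033.0
Net primary income = 581.1 - 154.2 = 426.9
Net secondary income = 163.2
Current account = 1033.0 + 426.9 + 163.2 = 1623.1
Financial account = -(1623.1 + (-69.6)) = -1553.5

-1553.5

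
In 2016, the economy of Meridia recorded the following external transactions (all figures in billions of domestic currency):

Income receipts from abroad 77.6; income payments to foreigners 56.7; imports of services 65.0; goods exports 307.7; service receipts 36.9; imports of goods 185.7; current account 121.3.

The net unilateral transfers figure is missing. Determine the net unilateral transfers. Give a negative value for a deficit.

Current account = goods balance + services balance + net primary income + net secondary income
Sum of the known components = 114.8
Net unilateral transfers = CA - (known components) = 121.3 - 114.8 = 6.5

6.5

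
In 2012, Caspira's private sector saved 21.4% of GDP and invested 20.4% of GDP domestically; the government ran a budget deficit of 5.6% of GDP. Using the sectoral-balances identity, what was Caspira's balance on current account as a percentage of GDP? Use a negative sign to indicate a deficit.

-4.6

By the sectoral-balances identity, CA = (S_private - I) + (T - G).
Private balance = 21.4 - 20.4 = 1.0
Government balance (T - G) = -5.6
CA = 1.0 + (-5.6) = -4.6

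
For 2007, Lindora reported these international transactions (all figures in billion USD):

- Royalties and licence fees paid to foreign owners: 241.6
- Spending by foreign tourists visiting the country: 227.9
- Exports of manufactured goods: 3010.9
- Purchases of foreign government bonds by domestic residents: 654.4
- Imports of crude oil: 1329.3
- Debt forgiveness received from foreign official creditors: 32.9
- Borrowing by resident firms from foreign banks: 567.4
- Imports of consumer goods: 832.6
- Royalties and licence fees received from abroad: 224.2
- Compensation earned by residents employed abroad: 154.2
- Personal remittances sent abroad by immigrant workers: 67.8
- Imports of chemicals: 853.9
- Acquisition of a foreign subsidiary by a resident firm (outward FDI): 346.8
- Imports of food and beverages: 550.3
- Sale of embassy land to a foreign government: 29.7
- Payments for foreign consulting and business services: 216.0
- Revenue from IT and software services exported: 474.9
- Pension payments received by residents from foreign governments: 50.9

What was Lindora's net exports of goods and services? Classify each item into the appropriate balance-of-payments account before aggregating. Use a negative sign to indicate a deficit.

Goods: -550.3 + 3010.9 - 832.6 - 1329.3 - 853.9 = -555.2
Services: 474.9 + 227.9 + 224.2 - 241.6 - 216.0 = 469.4
Trade balance = -555.2 + 469.4 = -85.8
(Excluded from the trade balance — financial account: purchases of foreign government bonds by domestic residents 654.4, borrowing by resident firms from foreign banks 567.4, acquisition of a foreign subsidiary by a resident firm (outward FDI) 346.8; capital account: debt forgiveness received from foreign official creditors 32.9, sale of embassy land to a foreign government 29.7; primary income: compensation earned by residents employed abroad 154.2; secondary income: personal remittances sent abroad by immigrant workers 67.8, pension payments received by residents from foreign governments 50.9.)

-85.8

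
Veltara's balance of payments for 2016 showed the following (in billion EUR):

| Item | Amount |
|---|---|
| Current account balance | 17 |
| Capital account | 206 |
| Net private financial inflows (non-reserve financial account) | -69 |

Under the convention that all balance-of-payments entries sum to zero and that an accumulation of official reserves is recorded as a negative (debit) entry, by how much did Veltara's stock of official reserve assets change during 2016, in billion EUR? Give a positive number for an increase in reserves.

Official reserve transactions balance = -(17 + 206 + (-69)) = -154
An accumulation of reserves is recorded as a debit (negative entry), so the change in the stock of reserves is the negative of that balance.
Change in official reserves = -(-154) = 154

154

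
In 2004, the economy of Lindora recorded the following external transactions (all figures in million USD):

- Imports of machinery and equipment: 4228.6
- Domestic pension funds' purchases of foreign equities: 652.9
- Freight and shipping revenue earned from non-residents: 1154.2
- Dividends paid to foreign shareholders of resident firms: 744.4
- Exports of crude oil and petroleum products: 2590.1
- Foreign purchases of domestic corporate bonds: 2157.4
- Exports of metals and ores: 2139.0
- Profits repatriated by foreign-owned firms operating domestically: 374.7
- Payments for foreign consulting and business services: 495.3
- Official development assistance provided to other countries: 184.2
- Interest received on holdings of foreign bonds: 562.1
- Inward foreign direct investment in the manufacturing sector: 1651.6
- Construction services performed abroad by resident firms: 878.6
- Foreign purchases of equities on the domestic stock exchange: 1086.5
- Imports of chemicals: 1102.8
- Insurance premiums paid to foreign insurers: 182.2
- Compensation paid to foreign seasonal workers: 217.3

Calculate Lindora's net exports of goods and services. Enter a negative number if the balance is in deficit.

Goods: -1102.8 + 2139.0 - 4228.6 + 2590.1 = -602.3
Services: 1154.2 - 182.2 - 495.3 + 878.6 = 1355.3
Trade balance = -602.3 + 1355.3 = 753.0
(Excluded from the trade balance — financial account: domestic pension funds' purchases of foreign equities 652.9, foreign purchases of domestic corporate bonds 2157.4, inward foreign direct investment in the manufacturing sector 1651.6, foreign purchases of equities on the domestic stock exchange 1086.5; primary income: dividends paid to foreign shareholders of resident firms 744.4, profits repatriated by foreign-owned firms operating domestically 374.7, interest received on holdings of foreign bonds 562.1, compensation paid to foreign seasonal workers 217.3; secondary income: official development assistance provided to other countries 184.2.)

753.0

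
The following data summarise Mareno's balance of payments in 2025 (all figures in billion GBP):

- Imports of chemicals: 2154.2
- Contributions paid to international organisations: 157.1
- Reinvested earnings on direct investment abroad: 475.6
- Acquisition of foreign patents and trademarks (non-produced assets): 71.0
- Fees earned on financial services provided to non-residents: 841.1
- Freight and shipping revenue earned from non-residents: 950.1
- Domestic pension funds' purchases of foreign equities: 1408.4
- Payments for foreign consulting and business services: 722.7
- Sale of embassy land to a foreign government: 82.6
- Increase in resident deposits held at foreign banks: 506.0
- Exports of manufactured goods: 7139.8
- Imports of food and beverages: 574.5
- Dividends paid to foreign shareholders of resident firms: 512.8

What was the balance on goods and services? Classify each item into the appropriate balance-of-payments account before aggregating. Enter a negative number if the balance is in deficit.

Goods: -2154.2 - 574.5 + 7139.8 = 4411.1
Services: 950.1 - 722.7 + 841.1 = 1068.5
Trade balance = 4411.1 + 1068.5 = 5479.6
(Excluded from the trade balance — secondary income: contributions paid to international organisations 157.1; primary income: reinvested earnings on direct investment abroad 475.6, dividends paid to foreign shareholders of resident firms 512.8; capital account: acquisition of foreign patents and trademarks (non-produced assets) 71.0, sale of embassy land to a foreign government 82.6; financial account: domestic pension funds' purchases of foreign equities 1408.4, increase in resident deposits held at foreign banks 506.0.)

5479.6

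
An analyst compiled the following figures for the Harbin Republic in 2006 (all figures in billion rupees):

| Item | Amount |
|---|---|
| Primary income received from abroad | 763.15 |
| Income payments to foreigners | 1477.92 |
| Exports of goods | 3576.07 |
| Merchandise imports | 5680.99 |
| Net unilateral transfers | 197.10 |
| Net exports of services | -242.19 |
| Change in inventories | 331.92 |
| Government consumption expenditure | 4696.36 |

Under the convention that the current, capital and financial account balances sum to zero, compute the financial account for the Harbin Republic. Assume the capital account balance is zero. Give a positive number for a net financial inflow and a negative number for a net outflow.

2864.78

Goods balance = 3576.07 - 5680.99 = -2104.92
Services balance = -242.19
Trade balance (goods + services) = -2104.92 + (-242.19) = -2347.11
Net primary income = 763.15 - 1477.92 = -714.77
Net secondary income = 197.10
Current account = -2347.11 + (-714.77) + 197.10 = -2864.78
Financial account = -(-2864.78) = 2864.78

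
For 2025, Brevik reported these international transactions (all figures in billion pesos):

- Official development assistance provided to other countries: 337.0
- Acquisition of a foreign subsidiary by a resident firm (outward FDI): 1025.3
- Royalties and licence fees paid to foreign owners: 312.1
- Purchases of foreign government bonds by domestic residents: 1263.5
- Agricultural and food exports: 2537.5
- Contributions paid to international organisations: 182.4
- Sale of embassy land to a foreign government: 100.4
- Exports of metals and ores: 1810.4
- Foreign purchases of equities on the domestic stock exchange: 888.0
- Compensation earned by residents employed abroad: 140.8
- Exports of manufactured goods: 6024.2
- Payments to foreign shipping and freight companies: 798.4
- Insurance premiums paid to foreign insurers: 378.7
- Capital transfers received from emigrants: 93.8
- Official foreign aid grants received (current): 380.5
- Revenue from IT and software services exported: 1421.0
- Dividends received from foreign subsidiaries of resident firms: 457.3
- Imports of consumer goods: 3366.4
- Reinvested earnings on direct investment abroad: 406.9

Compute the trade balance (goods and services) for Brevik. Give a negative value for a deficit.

Goods: 6024.2 - 3366.4 + 1810.4 + 2537.5 = 7005.7
Services: -378.7 - 312.1 - 798.4 + 1421.0 = -68.2
Trade balance = 7005.7 + (-68.2) = 6937.5
(Excluded from the trade balance — secondary income: official development assistance provided to other countries 337.0, contributions paid to international organisations 182.4, official foreign aid grants received (current) 380.5; financial account: acquisition of a foreign subsidiary by a resident firm (outward FDI) 1025.3, purchases of foreign government bonds by domestic residents 1263.5, foreign purchases of equities on the domestic stock exchange 888.0; capital account: sale of embassy land to a foreign government 100.4, capital transfers received from emigrants 93.8; primary income: compensation earned by residents employed abroad 140.8, dividends received from foreign subsidiaries of resident firms 457.3, reinvested earnings on direct investment abroad 406.9.)

6937.5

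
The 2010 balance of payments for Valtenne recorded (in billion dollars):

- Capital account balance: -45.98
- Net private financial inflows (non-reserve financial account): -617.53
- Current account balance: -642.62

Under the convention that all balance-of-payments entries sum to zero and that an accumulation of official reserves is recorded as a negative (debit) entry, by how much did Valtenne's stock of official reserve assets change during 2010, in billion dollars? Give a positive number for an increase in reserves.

Official reserve transactions balance = -((-642.62) + (-45.98) + (-617.53)) = 1306.13
An accumulation of reserves is recorded as a debit (negative entry), so the change in the stock of reserves is the negative of that balance.
Change in official reserves = -(1306.13) = -1306.13

-1306.13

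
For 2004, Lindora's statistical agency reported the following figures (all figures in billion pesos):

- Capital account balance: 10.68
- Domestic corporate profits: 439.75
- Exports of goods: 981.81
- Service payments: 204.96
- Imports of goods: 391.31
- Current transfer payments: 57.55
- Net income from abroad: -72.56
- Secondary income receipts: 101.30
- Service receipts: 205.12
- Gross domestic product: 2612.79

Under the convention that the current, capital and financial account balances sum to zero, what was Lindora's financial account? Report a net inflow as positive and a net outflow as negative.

-572.53

Goods balance = 981.81 - 391.31 = 590.50
Services balance = 205.12 - 204.96 = 0.16
Trade balance (goods + services) = 590.50 + 0.16 = 590.66
Net primary income = -72.56
Net secondary income = 101.30 - 57.55 = 43.75
Current account = 590.66 + (-72.56) + 43.75 = 561.85
Financial account = -(561.85 + 10.68) = -572.53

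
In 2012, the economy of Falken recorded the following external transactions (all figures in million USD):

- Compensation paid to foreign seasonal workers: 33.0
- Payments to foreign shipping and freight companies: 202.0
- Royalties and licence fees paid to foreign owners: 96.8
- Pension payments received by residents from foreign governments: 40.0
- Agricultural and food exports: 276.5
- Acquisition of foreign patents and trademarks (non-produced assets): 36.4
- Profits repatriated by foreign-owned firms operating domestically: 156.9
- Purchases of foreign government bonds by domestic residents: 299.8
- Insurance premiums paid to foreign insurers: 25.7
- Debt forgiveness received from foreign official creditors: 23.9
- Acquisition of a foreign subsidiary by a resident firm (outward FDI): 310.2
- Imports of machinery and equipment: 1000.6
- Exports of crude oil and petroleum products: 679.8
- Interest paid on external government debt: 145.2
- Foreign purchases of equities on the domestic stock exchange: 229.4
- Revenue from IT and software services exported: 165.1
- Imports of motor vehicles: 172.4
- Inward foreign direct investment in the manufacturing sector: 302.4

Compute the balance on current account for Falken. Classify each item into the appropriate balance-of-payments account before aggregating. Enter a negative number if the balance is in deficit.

Goods: -172.4 + 679.8 - 1000.6 + 276.5 = -216.7
Services: -202.0 + 165.1 - 25.7 - 96.8 = -159.4
Primary income: -33.0 - 145.2 - 156.9 = -335.1
Secondary income: 40.0
Current account = (-216.7) + (-159.4) + (-335.1) + 40.0 = -671.2
(Excluded from the current account — capital account: acquisition of foreign patents and trademarks (non-produced assets) 36.4, debt forgiveness received from foreign official creditors 23.9; financial account: purchases of foreign government bonds by domestic residents 299.8, acquisition of a foreign subsidiary by a resident firm (outward FDI) 310.2, foreign purchases of equities on the domestic stock exchange 229.4, inward foreign direct investment in the manufacturing sector 302.4.)

-671.2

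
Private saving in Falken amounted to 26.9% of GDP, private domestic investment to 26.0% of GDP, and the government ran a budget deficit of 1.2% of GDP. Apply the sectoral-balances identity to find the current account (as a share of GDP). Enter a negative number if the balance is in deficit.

By the sectoral-balances identity, CA = (S_private - I) + (T - G).
Private balance = 26.9 - 26.0 = 0.9
Government balance (T - G) = -1.2
CA = 0.9 + (-1.2) = -0.3

-0.3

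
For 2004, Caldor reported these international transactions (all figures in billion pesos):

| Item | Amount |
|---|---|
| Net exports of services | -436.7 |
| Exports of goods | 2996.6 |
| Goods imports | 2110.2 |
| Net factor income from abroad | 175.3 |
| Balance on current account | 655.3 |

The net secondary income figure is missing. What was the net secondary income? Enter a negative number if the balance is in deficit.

Current account = goods balance + services balance + net primary income + net secondary income
Sum of the known components = 625.0
Net secondary income = CA - (known components) = 655.3 - 625.0 = 30.3

30.3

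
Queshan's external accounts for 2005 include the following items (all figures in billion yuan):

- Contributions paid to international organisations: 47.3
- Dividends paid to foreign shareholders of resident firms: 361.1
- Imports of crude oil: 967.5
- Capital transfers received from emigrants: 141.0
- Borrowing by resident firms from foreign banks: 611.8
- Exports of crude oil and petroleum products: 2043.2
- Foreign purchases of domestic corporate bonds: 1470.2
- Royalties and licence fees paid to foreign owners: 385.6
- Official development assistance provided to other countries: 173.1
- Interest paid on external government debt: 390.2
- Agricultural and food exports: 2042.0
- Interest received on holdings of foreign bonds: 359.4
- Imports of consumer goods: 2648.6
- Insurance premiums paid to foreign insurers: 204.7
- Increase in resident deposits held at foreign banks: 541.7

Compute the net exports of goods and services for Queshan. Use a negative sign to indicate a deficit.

-121.2

Goods: -2648.6 + 2043.2 - 967.5 + 2042.0 = 469.1
Services: -204.7 - 385.6 = -590.3
Trade balance = 469.1 + (-590.3) = -121.2
(Excluded from the trade balance — secondary income: contributions paid to international organisations 47.3, official development assistance provided to other countries 173.1; primary income: dividends paid to foreign shareholders of resident firms 361.1, interest paid on external government debt 390.2, interest received on holdings of foreign bonds 359.4; capital account: capital transfers received from emigrants 141.0; financial account: borrowing by resident firms from foreign banks 611.8, foreign purchases of domestic corporate bonds 1470.2, increase in resident deposits held at foreign banks 541.7.)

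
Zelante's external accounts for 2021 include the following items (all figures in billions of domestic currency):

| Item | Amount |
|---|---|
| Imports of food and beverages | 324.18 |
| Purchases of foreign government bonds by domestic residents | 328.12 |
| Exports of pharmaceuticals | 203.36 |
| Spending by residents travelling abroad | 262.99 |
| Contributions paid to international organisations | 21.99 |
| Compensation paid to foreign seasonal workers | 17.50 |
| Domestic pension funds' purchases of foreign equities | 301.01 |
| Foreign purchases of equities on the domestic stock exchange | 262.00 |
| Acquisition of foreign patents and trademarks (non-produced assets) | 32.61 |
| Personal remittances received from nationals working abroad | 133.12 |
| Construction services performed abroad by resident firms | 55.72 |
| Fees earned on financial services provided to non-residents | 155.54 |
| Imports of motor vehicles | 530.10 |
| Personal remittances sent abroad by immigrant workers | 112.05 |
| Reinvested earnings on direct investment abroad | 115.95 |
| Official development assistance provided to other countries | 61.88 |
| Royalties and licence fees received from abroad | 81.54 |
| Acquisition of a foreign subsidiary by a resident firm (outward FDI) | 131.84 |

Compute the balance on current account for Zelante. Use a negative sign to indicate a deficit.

-585.46

Goods: -324.18 + 203.36 - 530.10 = -650.92
Services: 81.54 + 55.72 - 262.99 + 155.54 = 29.81
Primary income: -17.50 + 115.95 = 98.45
Secondary income: -61.88 - 112.05 + 133.12 - 21.99 = -62.80
Current account = (-650.92) + 29.81 + 98.45 + (-62.80) = -585.46
(Excluded from the current account — financial account: purchases of foreign government bonds by domestic residents 328.12, domestic pension funds' purchases of foreign equities 301.01, foreign purchases of equities on the domestic stock exchange 262.00, acquisition of a foreign subsidiary by a resident firm (outward FDI) 131.84; capital account: acquisition of foreign patents and trademarks (non-produced assets) 32.61.)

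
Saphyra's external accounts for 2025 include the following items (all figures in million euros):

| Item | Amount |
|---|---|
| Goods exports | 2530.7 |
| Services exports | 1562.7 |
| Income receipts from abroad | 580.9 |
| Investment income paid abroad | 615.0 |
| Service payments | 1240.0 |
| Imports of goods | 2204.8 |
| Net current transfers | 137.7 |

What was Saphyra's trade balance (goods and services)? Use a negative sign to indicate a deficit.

648.6

Goods balance = 2530.7 - 2204.8 = 325.9
Services balance = 1562.7 - 1240.0 = 322.7
Trade balance (goods + services) = 325.9 + 322.7 = 648.6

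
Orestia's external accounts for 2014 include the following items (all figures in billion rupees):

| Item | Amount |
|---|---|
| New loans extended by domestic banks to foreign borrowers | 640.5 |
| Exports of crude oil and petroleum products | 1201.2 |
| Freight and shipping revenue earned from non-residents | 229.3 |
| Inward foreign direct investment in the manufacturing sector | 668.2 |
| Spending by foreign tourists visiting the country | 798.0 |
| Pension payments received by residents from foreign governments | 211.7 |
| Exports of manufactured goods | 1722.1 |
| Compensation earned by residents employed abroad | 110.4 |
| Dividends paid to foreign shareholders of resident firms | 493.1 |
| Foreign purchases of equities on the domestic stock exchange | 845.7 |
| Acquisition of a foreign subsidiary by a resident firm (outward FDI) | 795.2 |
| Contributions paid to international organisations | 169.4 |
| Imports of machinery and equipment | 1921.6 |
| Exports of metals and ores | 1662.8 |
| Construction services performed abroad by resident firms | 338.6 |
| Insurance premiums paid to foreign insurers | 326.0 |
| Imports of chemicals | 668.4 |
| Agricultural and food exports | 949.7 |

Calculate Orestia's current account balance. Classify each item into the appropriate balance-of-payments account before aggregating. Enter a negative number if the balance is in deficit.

3645.3

Goods: -1921.6 + 1722.1 + 949.7 + 1201.2 - 668.4 + 1662.8 = 2945.8
Services: -326.0 + 338.6 + 229.3 + 798.0 = 1039.9
Primary income: 110.4 - 493.1 = -382.7
Secondary income: -169.4 + 211.7 = 42.3
Current account = 2945.8 + 1039.9 + (-382.7) + 42.3 = 3645.3
(Excluded from the current account — financial account: new loans extended by domestic banks to foreign borrowers 640.5, inward foreign direct investment in the manufacturing sector 668.2, foreign purchases of equities on the domestic stock exchange 845.7, acquisition of a foreign subsidiary by a resident firm (outward FDI) 795.2.)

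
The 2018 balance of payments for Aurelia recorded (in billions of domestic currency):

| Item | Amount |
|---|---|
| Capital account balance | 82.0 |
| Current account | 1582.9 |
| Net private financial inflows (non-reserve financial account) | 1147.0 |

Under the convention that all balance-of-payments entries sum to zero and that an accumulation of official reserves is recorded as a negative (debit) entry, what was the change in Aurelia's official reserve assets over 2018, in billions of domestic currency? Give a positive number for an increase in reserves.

2811.9

Official reserve transactions balance = -(1582.9 + 82.0 + 1147.0) = -2811.9
An accumulation of reserves is recorded as a debit (negative entry), so the change in the stock of reserves is the negative of that balance.
Change in official reserves = -(-2811.9) = 2811.9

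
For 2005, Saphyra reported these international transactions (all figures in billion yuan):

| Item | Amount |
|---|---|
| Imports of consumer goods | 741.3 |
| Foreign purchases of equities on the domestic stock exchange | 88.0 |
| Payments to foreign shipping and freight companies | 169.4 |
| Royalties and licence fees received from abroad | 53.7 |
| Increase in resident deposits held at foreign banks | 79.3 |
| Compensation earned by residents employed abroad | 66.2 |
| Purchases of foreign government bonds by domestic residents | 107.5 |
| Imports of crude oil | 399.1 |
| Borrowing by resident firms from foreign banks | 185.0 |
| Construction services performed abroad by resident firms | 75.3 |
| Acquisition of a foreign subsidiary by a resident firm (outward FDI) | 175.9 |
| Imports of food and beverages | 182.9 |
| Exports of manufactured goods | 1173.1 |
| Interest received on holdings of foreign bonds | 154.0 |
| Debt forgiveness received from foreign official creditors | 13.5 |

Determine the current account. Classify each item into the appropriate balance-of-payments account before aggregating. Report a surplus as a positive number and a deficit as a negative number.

29.6

Goods: 1173.1 - 399.1 - 182.9 - 741.3 = -150.2
Services: 75.3 + 53.7 - 169.4 = -40.4
Primary income: 154.0 + 66.2 = 220.2
Current account = (-150.2) + (-40.4) + 220.2 = 29.6
(Excluded from the current account — financial account: foreign purchases of equities on the domestic stock exchange 88.0, increase in resident deposits held at foreign banks 79.3, purchases of foreign government bonds by domestic residents 107.5, borrowing by resident firms from foreign banks 185.0, acquisition of a foreign subsidiary by a resident firm (outward FDI) 175.9; capital account: debt forgiveness received from foreign official creditors 13.5.)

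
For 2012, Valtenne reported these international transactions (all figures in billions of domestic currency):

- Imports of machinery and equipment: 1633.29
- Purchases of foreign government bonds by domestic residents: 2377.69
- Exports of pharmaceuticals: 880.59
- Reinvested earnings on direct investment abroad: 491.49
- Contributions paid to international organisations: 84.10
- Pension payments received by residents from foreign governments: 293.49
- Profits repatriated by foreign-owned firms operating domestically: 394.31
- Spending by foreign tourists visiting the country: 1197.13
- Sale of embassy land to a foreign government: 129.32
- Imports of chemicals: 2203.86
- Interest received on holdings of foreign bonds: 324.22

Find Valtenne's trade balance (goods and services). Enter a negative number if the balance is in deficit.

Goods: 880.59 - 2203.86 - 1633.29 = -2956.56
Services: 1197.13
Trade balance = -2956.56 + 1197.13 = -1759.43
(Excluded from the trade balance — financial account: purchases of foreign government bonds by domestic residents 2377.69; primary income: reinvested earnings on direct investment abroad 491.49, profits repatriated by foreign-owned firms operating domestically 394.31, interest received on holdings of foreign bonds 324.22; secondary income: contributions paid to international organisations 84.10, pension payments received by residents from foreign governments 293.49; capital account: sale of embassy land to a foreign government 129.32.)

-1759.43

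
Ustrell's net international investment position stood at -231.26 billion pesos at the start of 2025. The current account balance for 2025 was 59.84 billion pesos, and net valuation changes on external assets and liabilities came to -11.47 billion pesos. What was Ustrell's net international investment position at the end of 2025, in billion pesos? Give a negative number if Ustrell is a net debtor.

-182.89

Change in NIIP = current account + net valuation change = 59.84 + (-11.47) = 48.37
End-of-year NIIP = -231.26 + 48.37 = -182.89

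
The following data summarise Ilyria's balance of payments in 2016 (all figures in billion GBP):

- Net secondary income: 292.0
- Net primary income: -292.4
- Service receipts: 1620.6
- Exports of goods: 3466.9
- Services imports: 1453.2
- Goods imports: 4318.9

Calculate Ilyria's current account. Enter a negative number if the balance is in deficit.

-685.0

Goods balance = 3466.9 - 4318.9 = -852.0
Services balance = 1620.6 - 1453.2 = 167.4
Trade balance (goods + services) = -852.0 + 167.4 = -684.6
Net primary income = -292.4
Net secondary income = 292.0
Current account = -684.6 + (-292.4) + 292.0 = -685.0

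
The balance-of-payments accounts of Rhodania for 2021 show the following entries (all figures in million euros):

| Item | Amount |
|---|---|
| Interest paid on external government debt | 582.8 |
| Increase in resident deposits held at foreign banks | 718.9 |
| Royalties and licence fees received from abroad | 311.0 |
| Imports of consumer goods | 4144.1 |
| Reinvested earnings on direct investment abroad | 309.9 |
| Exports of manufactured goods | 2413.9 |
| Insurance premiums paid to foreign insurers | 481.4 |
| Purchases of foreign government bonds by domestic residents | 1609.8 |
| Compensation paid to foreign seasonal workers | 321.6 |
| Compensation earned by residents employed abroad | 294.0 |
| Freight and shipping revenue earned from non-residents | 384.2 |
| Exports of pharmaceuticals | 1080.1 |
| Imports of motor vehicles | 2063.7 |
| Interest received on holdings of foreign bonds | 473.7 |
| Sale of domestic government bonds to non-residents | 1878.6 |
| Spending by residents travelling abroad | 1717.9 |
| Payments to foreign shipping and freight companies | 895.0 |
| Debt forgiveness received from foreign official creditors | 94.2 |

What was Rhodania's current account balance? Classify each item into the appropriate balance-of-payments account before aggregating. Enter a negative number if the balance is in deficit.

Goods: -2063.7 - 4144.1 + 2413.9 + 1080.1 = -2713.8
Services: 311.0 + 384.2 - 481.4 - 1717.9 - 895.0 = -2399.1
Primary income: -582.8 + 309.9 - 321.6 + 294.0 + 473.7 = 173.2
Current account = (-2713.8) + (-2399.1) + 173.2 = -4939.7
(Excluded from the current account — financial account: increase in resident deposits held at foreign banks 718.9, purchases of foreign government bonds by domestic residents 1609.8, sale of domestic government bonds to non-residents 1878.6; capital account: debt forgiveness received from foreign official creditors 94.2.)

-4939.7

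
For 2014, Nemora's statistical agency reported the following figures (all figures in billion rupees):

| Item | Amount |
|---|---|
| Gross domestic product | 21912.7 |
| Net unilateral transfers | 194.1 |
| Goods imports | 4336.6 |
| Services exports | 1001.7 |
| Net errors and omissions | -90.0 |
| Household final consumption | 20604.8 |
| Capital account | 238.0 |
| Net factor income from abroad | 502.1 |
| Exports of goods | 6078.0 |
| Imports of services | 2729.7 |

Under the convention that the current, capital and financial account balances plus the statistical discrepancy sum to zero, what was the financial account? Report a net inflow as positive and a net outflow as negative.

-857.6

Goods balance = 6078.0 - 4336.6 = 1741.4
Services balance = 1001.7 - 2729.7 = -1728.0
Trade balance (goods + services) = 1741.4 + (-1728.0) = 13.4
Net primary income = 502.1
Net secondary income = 194.1
Current account = 13.4 + 502.1 + 194.1 = 709.6
Financial account = -(709.6 + 238.0 + (-90.0)) = -857.6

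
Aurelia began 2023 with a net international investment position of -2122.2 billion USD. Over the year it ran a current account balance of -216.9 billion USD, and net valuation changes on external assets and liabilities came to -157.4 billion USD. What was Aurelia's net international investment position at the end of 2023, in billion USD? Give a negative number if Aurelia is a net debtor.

Change in NIIP = current account + net valuation change = -216.9 + (-157.4) = -374.3
End-of-year NIIP = -2122.2 + (-374.3) = -2496.5

-2496.5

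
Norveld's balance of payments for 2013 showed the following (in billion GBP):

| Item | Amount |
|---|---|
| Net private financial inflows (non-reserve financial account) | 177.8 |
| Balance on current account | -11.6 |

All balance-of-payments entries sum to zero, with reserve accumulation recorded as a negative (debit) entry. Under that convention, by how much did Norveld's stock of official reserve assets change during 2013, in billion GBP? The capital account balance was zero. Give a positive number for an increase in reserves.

Official reserve transactions balance = -((-11.6) + 177.8) = -166.2
An accumulation of reserves is recorded as a debit (negative entry), so the change in the stock of reserves is the negative of that balance.
Change in official reserves = -(-166.2) = 166.2

166.2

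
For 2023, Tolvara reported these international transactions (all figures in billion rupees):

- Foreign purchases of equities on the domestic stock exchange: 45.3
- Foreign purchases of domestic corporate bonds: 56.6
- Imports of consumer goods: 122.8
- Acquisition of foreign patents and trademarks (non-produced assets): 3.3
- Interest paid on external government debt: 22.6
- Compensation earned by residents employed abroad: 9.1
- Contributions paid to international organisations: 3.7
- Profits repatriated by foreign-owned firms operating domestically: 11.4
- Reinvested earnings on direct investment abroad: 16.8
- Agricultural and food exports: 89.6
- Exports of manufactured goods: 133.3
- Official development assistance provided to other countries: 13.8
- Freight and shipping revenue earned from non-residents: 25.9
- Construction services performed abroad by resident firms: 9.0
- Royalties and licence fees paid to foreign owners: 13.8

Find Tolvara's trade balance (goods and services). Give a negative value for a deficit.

Goods: -122.8 + 89.6 + 133.3 = 100.1
Services: -13.8 + 9.0 + 25.9 = 21.1
Trade balance = 100.1 + 21.1 = 121.2
(Excluded from the trade balance — financial account: foreign purchases of equities on the domestic stock exchange 45.3, foreign purchases of domestic corporate bonds 56.6; capital account: acquisition of foreign patents and trademarks (non-produced assets) 3.3; primary income: interest paid on external government debt 22.6, compensation earned by residents employed abroad 9.1, profits repatriated by foreign-owned firms operating domestically 11.4, reinvested earnings on direct investment abroad 16.8; secondary income: contributions paid to international organisations 3.7, official development assistance provided to other countries 13.8.)

121.2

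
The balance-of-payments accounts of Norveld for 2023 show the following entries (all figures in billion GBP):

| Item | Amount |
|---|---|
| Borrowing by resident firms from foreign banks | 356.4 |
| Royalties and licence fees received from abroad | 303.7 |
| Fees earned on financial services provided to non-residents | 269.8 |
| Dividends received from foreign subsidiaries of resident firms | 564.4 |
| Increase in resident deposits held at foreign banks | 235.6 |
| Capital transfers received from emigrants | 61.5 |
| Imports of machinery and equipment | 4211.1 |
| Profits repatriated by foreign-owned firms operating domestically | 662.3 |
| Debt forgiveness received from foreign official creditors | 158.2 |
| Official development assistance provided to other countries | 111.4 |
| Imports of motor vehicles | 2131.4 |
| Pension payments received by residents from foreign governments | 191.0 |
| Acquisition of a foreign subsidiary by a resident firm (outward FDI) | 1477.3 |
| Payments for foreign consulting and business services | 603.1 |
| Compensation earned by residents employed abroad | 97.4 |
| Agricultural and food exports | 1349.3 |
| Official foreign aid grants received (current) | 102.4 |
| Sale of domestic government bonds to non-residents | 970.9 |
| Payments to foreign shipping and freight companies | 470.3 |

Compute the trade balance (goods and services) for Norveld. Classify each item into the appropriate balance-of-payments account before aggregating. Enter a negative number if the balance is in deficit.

-5493.1

Goods: -2131.4 - 4211.1 + 1349.3 = -4993.2
Services: -470.3 - 603.1 + 269.8 + 303.7 = -499.9
Trade balance = -4993.2 + (-499.9) = -5493.1
(Excluded from the trade balance — financial account: borrowing by resident firms from foreign banks 356.4, increase in resident deposits held at foreign banks 235.6, acquisition of a foreign subsidiary by a resident firm (outward FDI) 1477.3, sale of domestic government bonds to non-residents 970.9; primary income: dividends received from foreign subsidiaries of resident firms 564.4, profits repatriated by foreign-owned firms operating domestically 662.3, compensation earned by residents employed abroad 97.4; capital account: capital transfers received from emigrants 61.5, debt forgiveness received from foreign official creditors 158.2; secondary income: official development assistance provided to other countries 111.4, pension payments received by residents from foreign governments 191.0, official foreign aid grants received (current) 102.4.)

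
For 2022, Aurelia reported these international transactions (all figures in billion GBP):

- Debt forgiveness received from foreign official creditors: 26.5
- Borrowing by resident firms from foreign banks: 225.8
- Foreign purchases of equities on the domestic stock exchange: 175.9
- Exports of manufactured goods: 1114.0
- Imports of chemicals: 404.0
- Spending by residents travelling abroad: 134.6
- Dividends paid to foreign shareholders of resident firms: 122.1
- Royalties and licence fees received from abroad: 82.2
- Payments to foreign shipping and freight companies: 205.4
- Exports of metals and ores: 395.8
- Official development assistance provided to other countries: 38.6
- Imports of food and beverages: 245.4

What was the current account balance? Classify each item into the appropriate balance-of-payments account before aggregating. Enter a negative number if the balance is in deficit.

441.9

Goods: -404.0 + 1114.0 + 395.8 - 245.4 = 860.4
Services: 82.2 - 134.6 - 205.4 = -257.8
Primary income: -122.1
Secondary income: -38.6
Current account = 860.4 + (-257.8) + (-122.1) + (-38.6) = 441.9
(Excluded from the current account — capital account: debt forgiveness received from foreign official creditors 26.5; financial account: borrowing by resident firms from foreign banks 225.8, foreign purchases of equities on the domestic stock exchange 175.9.)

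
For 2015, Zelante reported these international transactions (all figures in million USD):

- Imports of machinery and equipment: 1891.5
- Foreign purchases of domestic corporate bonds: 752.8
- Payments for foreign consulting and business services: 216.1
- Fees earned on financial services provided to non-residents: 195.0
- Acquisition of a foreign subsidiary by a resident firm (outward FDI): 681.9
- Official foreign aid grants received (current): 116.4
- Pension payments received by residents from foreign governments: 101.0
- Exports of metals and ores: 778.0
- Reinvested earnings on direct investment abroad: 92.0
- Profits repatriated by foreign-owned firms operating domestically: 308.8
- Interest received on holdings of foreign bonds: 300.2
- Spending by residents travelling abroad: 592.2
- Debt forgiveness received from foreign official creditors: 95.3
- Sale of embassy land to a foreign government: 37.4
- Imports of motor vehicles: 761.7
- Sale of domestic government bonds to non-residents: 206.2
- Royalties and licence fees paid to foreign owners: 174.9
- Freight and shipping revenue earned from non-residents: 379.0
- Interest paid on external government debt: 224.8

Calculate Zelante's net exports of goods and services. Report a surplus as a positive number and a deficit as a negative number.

Goods: -761.7 + 778.0 - 1891.5 = -1875.2
Services: 379.0 - 216.1 - 592.2 + 195.0 - 174.9 = -409.2
Trade balance = -1875.2 + (-409.2) = -2284.4
(Excluded from the trade balance — financial account: foreign purchases of domestic corporate bonds 752.8, acquisition of a foreign subsidiary by a resident firm (outward FDI) 681.9, sale of domestic government bonds to non-residents 206.2; secondary income: official foreign aid grants received (current) 116.4, pension payments received by residents from foreign governments 101.0; primary income: reinvested earnings on direct investment abroad 92.0, profits repatriated by foreign-owned firms operating domestically 308.8, interest received on holdings of foreign bonds 300.2, interest paid on external government debt 224.8; capital account: debt forgiveness received from foreign official creditors 95.3, sale of embassy land to a foreign government 37.4.)

-2284.4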